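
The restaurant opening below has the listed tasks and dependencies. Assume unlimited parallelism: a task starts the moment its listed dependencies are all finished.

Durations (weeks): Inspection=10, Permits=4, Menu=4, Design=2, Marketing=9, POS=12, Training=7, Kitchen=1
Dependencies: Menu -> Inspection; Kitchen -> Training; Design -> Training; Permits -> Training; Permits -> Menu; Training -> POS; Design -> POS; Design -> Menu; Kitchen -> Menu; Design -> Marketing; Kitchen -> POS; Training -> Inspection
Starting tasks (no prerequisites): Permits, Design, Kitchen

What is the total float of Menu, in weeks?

Permits→Training→POS = 4+7+12 = 23 sets the makespan at 23 weeks.
The longest chain containing Menu totals 18 weeks.
Float = 23 − 18 = 5.

5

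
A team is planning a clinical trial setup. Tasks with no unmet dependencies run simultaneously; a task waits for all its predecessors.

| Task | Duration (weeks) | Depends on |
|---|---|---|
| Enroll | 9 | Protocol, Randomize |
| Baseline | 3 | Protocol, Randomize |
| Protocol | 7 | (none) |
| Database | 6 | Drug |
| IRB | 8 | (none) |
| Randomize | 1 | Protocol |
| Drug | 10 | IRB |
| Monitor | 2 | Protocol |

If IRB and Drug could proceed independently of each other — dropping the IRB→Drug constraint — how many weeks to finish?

Before: longest chain IRB→Drug→Database = 8+10+6 = 24, finish 24.
Without IRB→Drug, Drug's earliest start moves from 8 to 0.
New critical path: Protocol→Randomize→Enroll = 7+1+9 = 17 ⇒ 17 weeks.

17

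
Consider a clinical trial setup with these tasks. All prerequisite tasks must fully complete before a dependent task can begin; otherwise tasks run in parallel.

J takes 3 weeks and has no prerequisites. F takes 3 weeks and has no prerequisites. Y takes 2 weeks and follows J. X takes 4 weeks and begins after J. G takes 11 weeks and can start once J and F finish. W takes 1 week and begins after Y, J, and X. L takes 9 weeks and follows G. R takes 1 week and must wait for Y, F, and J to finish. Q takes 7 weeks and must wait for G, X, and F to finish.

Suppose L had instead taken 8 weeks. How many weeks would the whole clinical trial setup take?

Baseline: J→G→L = 3+11+9 = 23 → 23 weeks.
L is on the critical path; changing it to 8 makes that path 22 weeks.
That remains the longest chain; total 22 weeks.

22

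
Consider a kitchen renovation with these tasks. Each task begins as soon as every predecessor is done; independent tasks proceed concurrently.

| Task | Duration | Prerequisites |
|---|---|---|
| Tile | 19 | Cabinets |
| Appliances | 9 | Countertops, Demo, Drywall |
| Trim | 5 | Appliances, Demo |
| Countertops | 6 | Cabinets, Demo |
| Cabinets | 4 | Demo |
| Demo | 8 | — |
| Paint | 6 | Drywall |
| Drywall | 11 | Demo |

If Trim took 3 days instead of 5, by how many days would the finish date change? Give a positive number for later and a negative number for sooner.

Baseline: Demo→Drywall→Appliances→Trim = 8+11+9+5 = 33 → 33 days.
Since Trim is critical, the -2 change carries straight to that chain (now 31 days).
That remains the longest chain; total 31 days.
Change in finish: 31 − 33 = -2 days.

-2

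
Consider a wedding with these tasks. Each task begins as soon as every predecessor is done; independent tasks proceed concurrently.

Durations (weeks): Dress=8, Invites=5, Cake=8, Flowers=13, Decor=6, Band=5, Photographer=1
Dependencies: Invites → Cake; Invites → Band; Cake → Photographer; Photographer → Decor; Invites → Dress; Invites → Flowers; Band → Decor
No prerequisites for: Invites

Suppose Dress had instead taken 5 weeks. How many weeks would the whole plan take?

Critical path before the change: Invites→Cake→Photographer→Decor = 5+8+1+6 = 20 giving 20 weeks.
Dress has 7 weeks of float (longest path through it is 13).
No other chain overtakes it, so the finish is 20 weeks.

20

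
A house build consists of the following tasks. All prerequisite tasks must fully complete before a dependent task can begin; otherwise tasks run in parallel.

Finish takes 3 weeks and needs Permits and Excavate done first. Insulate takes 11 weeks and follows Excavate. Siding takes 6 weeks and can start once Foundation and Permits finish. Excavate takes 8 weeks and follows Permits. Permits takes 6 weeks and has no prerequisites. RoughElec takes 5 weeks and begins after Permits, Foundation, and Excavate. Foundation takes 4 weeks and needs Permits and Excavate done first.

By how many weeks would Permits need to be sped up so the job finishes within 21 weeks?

4

Current finish: 25 weeks; target: 21.
Permits is on every critical path, so each week cut from Permits cuts the finish by one (this holds down to a finish of 20).
Need 25 − 21 = 4 weeks off Permits → Permits becomes 2 weeks, finish becomes 21.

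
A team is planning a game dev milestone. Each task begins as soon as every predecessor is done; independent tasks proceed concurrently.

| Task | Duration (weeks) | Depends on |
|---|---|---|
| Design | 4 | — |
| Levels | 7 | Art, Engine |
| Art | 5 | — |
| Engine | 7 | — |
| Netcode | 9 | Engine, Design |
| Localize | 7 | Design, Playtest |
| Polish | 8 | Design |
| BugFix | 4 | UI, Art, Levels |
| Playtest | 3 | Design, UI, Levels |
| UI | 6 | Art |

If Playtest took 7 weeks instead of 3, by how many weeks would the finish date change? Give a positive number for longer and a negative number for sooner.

The binding path is Engine→Levels→Playtest→Localize = 7+7+3+7 = 24; finish at 24 weeks.
Playtest lies on that path, so at 7 weeks the path becomes 28 weeks.
No other chain overtakes it, so the finish is 28 weeks.
Change in finish: 28 − 24 = +4 weeks.

4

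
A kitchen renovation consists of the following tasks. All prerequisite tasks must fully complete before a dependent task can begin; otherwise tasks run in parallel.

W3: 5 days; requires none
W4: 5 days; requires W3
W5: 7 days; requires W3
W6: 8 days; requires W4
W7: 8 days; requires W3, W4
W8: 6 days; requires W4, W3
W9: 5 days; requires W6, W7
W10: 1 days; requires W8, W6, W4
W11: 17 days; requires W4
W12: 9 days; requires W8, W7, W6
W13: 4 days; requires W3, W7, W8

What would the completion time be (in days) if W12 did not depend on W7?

27

Before: longest chain W3→W4→W6→W12 = 5+5+8+9 = 27, finish 27.
Dropping W7→W12 doesn't change W12's earliest start (18); another predecessor still binds.
After: W3→W4→W6→W12 = 5+5+8+9 = 27 → 27 days.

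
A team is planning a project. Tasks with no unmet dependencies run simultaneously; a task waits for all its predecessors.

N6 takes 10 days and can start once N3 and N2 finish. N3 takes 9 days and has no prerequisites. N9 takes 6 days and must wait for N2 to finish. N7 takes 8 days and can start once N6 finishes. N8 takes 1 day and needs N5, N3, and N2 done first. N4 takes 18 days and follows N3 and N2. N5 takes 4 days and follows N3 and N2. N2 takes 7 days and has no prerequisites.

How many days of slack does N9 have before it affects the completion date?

N3→N4 = 9+18 = 27 sets the makespan at 27 days.
N9 finishes as early as 13 and must finish by 27.
So N9 can slip 27 − 13 = 14 days.

14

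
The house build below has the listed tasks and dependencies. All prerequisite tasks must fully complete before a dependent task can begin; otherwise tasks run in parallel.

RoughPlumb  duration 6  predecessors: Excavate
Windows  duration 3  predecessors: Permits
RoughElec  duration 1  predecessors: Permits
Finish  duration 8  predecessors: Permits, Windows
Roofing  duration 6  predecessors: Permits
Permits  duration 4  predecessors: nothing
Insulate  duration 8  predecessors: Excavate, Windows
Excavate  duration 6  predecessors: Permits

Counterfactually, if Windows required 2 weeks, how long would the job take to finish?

18

Baseline: Permits→Excavate→Insulate = 4+6+8 = 18 → 18 weeks.
The longest path through Windows is only 15 weeks, so Windows has float 3.
That remains the longest chain; total 18 weeks.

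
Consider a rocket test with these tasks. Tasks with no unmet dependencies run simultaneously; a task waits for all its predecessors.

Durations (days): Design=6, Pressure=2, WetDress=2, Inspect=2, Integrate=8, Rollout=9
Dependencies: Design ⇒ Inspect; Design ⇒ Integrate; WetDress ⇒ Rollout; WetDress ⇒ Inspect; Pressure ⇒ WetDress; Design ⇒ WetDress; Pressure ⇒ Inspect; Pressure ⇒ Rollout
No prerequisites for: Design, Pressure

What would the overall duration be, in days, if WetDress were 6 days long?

21

Baseline: Design→WetDress→Rollout = 6+2+9 = 17 → 17 days.
WetDress is on the critical path; changing it to 6 makes that path 21 days.
The critical path is still Design→WetDress→Rollout; finish is now 21 days.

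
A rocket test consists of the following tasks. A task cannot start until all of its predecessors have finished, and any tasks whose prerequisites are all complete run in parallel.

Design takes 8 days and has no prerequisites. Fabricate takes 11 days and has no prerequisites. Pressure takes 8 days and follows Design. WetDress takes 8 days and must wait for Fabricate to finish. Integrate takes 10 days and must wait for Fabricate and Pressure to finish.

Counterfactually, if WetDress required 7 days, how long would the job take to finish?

26

The binding path is Design→Pressure→Integrate = 8+8+10 = 26; finish at 26 days.
WetDress has 7 days of float (longest path through it is 19).
No other chain overtakes it, so the finish is 26 days.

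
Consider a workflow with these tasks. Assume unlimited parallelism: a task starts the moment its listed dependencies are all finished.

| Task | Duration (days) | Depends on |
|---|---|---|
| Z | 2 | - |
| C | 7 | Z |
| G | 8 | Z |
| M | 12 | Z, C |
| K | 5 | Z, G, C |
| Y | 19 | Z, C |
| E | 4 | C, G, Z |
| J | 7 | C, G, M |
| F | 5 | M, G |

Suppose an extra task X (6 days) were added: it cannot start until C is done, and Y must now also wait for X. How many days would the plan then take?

Originally the plan takes 28 days.
With X inserted, Y now waits for max(Z, C, X).
New critical path: Z→C→X→Y = 2+7+6+19 = 34 ⇒ 34 days.

34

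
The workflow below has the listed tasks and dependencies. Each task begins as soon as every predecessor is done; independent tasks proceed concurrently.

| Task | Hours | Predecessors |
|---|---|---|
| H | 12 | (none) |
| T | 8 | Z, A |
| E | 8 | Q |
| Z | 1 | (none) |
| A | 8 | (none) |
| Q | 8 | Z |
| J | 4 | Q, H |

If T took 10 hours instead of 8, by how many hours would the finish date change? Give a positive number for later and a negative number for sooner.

The binding path is Z→Q→E = 1+8+8 = 17; finish at 17 hours.
The longest path through T is only 16 hours, so T has float 1.
Now A→T = 8+10 = 18 is longest, so the finish becomes 18 hours.
Change in finish: 18 − 17 = +1 hours.

1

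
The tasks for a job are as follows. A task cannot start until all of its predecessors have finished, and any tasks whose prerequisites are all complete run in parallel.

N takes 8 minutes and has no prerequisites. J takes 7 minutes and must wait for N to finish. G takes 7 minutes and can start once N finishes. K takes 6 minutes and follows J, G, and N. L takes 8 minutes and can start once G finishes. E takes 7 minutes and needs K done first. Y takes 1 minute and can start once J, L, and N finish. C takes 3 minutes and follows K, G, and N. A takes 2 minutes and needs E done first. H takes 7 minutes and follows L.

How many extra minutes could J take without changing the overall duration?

The longest chain is N→J→K→E→A = 8+7+6+7+2 = 30; overall finish 30 minutes.
Longest path through J: 30 minutes (earliest finish 15, latest finish 15).
Slack of J = 8 − 8 = 0 minutes.

0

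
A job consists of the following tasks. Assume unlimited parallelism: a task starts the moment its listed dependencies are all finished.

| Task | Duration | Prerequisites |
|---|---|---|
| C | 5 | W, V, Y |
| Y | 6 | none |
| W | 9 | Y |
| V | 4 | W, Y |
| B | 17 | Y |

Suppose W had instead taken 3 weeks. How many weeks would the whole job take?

23

Critical path before the change: Y→W→V→C = 6+9+4+5 = 24 giving 24 weeks.
W lies on that path, so at 3 weeks the path becomes 18 weeks.
The binding chain switches to Y→B = 6+17 = 23; finish 23 weeks.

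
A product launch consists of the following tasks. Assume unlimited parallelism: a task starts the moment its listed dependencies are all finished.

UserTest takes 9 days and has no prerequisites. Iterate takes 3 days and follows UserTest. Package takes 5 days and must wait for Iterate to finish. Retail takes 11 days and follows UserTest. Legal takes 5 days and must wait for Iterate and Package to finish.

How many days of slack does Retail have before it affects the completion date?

UserTest→Iterate→Package→Legal = 9+3+5+5 = 22 sets the makespan at 22 days.
Longest path through Retail: 20 days (earliest finish 20, latest finish 22).
So Retail can slip 22 − 20 = 2 days.

2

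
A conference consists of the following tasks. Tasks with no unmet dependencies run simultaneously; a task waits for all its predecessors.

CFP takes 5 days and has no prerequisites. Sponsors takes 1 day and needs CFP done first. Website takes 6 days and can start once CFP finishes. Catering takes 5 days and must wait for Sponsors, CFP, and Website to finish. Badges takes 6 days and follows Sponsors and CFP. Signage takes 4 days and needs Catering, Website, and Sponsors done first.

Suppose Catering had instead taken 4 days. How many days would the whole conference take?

The binding path is CFP→Website→Catering→Signage = 5+6+5+4 = 20; finish at 20 days.
Catering lies on that path, so at 4 days the path becomes 19 days.
The critical path is still CFP→Website→Catering→Signage; finish is now 19 days.

19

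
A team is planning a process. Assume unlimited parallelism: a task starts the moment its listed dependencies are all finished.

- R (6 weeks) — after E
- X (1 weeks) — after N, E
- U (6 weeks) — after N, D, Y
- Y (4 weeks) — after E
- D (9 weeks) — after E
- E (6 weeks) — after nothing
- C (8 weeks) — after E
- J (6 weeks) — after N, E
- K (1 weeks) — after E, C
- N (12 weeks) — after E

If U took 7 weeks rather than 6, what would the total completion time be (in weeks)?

Critical path before the change: E→N→U = 6+12+6 = 24 giving 24 weeks.
Since U is critical, the +1 change carries straight to that chain (now 25 weeks).
That remains the longest chain; total 25 weeks.

25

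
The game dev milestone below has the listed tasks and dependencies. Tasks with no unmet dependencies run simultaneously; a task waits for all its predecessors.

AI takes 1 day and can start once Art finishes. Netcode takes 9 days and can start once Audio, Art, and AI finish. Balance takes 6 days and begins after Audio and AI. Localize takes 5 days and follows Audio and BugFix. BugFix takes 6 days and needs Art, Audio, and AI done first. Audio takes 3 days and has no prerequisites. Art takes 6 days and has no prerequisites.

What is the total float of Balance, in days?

The longest chain is Art→AI→BugFix→Localize = 6+1+6+5 = 18; overall finish 18 days.
The longest chain containing Balance totals 13 days.
Slack of Balance = 12 − 7 = 5 days.

5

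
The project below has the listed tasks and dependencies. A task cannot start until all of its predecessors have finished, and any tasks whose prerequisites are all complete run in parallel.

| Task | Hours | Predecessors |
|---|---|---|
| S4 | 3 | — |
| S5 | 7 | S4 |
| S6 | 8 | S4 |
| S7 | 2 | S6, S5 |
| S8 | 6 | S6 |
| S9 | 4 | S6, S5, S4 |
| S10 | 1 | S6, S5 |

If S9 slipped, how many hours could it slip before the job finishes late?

S4→S6→S8 = 3+8+6 = 17 sets the makespan at 17 hours.
The longest chain containing S9 totals 15 hours.
Slack of S9 = 13 − 11 = 2 hours.

2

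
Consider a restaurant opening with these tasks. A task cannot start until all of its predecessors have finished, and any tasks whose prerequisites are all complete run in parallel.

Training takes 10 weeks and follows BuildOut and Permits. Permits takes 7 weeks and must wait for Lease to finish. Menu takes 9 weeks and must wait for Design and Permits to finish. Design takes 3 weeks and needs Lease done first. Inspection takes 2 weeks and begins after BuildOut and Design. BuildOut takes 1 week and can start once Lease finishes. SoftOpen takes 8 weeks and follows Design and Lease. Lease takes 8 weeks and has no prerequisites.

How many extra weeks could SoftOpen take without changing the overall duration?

Lease→Permits→Training = 8+7+10 = 25 sets the makespan at 25 weeks.
SoftOpen finishes as early as 19 and must finish by 25.
Float = 25 − 19 = 6.

6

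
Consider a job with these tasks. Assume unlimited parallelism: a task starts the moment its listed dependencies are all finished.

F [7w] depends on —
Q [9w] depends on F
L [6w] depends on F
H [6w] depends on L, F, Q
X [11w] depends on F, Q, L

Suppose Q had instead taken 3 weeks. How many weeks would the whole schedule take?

24

Critical path before the change: F→Q→X = 7+9+11 = 27 giving 27 weeks.
Q is on the critical path; changing it to 3 makes that path 21 weeks.
New critical path: F→L→X = 7+6+11 = 24 ⇒ 24 weeks.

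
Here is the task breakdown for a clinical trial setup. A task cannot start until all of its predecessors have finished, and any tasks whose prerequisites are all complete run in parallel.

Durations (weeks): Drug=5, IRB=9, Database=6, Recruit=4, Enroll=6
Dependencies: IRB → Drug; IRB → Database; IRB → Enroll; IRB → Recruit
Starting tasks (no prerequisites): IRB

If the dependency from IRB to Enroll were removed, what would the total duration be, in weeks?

With the dependency in place, IRB→Enroll = 9+6 = 15 sets the finish at 15 weeks.
Without IRB→Enroll, Enroll's earliest start moves from 9 to 0.
After: IRB→Database = 9+6 = 15 → 15 weeks.

15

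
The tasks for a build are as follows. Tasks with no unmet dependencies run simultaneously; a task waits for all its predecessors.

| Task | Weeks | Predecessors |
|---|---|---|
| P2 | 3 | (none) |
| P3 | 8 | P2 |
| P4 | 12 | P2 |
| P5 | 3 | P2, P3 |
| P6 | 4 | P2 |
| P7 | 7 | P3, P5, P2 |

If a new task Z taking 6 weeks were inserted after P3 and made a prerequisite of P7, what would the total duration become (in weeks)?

Originally the schedule takes 21 weeks.
With Z inserted, P7 now waits for max(P3, P5, P2, Z).
New critical path: P2→P3→Z→P7 = 3+8+6+7 = 24 ⇒ 24 weeks.

24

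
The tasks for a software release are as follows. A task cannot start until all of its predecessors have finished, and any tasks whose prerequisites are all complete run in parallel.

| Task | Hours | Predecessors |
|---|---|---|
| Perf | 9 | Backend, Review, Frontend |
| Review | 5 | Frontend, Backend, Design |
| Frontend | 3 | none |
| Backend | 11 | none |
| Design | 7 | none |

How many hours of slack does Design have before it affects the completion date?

4

Backend→Review→Perf = 11+5+9 = 25 sets the makespan at 25 hours.
Longest path through Design: 21 hours (earliest finish 7, latest finish 11).
So Design can slip 11 − 7 = 4 hours.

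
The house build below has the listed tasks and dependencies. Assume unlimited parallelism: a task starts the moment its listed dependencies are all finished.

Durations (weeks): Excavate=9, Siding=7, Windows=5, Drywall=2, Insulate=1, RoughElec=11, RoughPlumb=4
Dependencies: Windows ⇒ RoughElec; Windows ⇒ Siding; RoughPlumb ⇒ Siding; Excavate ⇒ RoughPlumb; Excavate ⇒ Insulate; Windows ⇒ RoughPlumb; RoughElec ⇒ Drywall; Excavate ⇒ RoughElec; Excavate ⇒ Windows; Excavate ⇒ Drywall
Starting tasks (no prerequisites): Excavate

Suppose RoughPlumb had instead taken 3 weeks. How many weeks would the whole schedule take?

27

Critical path before the change: Excavate→Windows→RoughElec→Drywall = 9+5+11+2 = 27 giving 27 weeks.
The longest path through RoughPlumb is only 25 weeks, so RoughPlumb has float 2.
The critical path is still Excavate→Windows→RoughElec→Drywall; finish is now 27 weeks.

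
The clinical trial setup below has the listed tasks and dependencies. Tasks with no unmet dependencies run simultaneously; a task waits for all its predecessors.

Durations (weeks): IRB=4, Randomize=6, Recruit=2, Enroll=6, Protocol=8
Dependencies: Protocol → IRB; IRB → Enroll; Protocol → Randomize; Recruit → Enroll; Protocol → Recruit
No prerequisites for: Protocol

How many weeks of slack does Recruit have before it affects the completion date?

2

Critical path: Protocol→IRB→Enroll = 8+4+6 = 18, so the finish is 18 weeks.
The longest chain containing Recruit totals 16 weeks.
Float = 18 − 16 = 2.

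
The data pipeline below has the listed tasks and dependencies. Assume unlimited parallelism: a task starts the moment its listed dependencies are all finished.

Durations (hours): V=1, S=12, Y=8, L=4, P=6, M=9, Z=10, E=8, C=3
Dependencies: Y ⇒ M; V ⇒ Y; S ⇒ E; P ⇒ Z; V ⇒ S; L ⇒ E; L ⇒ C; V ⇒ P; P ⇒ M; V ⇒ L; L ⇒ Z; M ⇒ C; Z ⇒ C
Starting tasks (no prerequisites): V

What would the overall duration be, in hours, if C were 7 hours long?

25

Critical path before the change: V→Y→M→C = 1+8+9+3 = 21 giving 21 hours.
Since C is critical, the +4 change carries straight to that chain (now 25 hours).
No other chain overtakes it, so the finish is 25 hours.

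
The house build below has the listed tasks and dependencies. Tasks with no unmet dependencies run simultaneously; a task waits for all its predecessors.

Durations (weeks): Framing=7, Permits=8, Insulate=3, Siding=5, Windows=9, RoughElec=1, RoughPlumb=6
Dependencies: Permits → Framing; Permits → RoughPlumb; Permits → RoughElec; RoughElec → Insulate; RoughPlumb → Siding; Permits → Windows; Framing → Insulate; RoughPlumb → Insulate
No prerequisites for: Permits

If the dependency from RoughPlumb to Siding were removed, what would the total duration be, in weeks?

18

With the dependency in place, Permits→RoughPlumb→Siding = 8+6+5 = 19 sets the finish at 19 weeks.
Without RoughPlumb→Siding, Siding's earliest start moves from 14 to 0.
The longest chain is now Permits→Framing→Insulate = 8+7+3 = 18, so the house build takes 18 weeks.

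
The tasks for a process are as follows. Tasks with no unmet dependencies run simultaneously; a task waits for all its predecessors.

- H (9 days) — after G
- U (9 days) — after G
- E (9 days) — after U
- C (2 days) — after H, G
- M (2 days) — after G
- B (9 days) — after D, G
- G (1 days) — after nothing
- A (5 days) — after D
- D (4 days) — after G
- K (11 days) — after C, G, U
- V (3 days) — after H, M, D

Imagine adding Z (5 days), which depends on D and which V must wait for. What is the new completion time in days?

Originally the process takes 23 days.
With Z inserted, V now waits for max(H, M, D, Z).
New critical path: G→H→C→K = 1+9+2+11 = 23 ⇒ 23 days.

23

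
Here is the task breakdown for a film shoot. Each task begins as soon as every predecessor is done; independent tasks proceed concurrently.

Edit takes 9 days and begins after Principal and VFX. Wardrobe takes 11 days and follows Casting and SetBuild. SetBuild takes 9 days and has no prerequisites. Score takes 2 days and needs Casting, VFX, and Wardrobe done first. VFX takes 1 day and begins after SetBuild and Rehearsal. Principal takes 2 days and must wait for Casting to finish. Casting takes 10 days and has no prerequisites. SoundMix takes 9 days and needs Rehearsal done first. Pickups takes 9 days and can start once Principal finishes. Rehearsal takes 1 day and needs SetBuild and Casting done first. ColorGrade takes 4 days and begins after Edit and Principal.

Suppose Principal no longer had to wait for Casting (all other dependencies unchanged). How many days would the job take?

Before: longest chain Casting→Rehearsal→VFX→Edit→ColorGrade = 10+1+1+9+4 = 25, finish 25.
Without Casting→Principal, Principal's earliest start moves from 10 to 0.
New critical path: Casting→Rehearsal→VFX→Edit→ColorGrade = 10+1+1+9+4 = 25 ⇒ 25 days.

25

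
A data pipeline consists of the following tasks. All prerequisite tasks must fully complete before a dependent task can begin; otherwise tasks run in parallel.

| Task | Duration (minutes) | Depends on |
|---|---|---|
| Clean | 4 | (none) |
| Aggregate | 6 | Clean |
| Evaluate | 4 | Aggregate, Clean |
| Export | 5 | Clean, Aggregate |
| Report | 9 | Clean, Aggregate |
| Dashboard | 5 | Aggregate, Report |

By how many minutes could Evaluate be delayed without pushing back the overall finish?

10

Clean→Aggregate→Report→Dashboard = 4+6+9+5 = 24 sets the makespan at 24 minutes.
The longest chain containing Evaluate totals 14 minutes.
So Evaluate can slip 24 − 14 = 10 minutes.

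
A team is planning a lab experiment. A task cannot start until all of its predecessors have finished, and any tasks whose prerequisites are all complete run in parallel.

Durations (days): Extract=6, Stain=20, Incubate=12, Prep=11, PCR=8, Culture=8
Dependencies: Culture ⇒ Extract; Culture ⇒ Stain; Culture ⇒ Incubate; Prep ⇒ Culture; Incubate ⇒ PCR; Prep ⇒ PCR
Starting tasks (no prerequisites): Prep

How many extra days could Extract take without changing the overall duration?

Critical path: Prep→Culture→Incubate→PCR = 11+8+12+8 = 39, so the finish is 39 days.
Extract finishes as early as 25 and must finish by 39.
So Extract can slip 39 − 25 = 14 days.

14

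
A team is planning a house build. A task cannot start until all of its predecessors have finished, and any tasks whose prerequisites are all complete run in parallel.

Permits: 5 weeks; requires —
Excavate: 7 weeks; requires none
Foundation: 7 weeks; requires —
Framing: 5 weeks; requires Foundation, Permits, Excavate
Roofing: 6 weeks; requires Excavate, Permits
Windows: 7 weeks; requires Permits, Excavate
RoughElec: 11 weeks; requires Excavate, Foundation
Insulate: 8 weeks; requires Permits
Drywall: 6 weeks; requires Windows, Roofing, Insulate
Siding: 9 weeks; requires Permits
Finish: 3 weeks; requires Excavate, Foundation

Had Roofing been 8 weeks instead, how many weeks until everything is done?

The binding path is Excavate→Windows→Drywall = 7+7+6 = 20; finish at 20 weeks.
The longest path through Roofing is only 19 weeks, so Roofing has float 1.
Now Excavate→Roofing→Drywall = 7+8+6 = 21 is longest, so the finish becomes 21 weeks.

21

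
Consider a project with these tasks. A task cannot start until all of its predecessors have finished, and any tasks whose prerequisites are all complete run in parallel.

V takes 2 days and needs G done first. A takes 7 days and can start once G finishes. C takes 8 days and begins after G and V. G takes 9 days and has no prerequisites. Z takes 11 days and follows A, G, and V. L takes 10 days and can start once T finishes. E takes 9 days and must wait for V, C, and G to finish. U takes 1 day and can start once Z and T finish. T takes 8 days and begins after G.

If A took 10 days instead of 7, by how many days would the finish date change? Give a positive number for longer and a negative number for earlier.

Critical path before the change: G→A→Z→U = 9+7+11+1 = 28 giving 28 days.
Since A is critical, the +3 change carries straight to that chain (now 31 days).
The critical path is still G→A→Z→U; finish is now 31 days.
Change in finish: 31 − 28 = +3 days.

3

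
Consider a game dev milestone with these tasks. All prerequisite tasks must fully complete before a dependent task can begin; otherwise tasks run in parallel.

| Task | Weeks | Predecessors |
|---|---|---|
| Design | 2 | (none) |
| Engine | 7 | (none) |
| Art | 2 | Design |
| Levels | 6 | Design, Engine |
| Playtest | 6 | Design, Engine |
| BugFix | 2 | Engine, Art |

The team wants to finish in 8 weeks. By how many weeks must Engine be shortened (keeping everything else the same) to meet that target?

Current finish: 13 weeks; target: 8.
Engine is on every critical path, so each week cut from Engine cuts the finish by one (this holds down to a finish of 8).
Need 13 − 8 = 5 weeks off Engine → Engine becomes 2 weeks, finish becomes 8.

5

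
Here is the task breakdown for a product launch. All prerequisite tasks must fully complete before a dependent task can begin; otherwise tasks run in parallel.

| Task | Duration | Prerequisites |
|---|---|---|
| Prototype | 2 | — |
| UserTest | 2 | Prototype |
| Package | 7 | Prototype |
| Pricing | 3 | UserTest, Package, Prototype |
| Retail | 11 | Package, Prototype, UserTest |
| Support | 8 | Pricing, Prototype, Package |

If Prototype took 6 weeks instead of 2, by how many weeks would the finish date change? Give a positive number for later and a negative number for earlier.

Baseline: Prototype→Package→Pricing→Support = 2+7+3+8 = 20 → 20 weeks.
Since Prototype is critical, the +4 change carries straight to that chain (now 24 weeks).
That remains the longest chain; total 24 weeks.
Change in finish: 24 − 20 = +4 weeks.

4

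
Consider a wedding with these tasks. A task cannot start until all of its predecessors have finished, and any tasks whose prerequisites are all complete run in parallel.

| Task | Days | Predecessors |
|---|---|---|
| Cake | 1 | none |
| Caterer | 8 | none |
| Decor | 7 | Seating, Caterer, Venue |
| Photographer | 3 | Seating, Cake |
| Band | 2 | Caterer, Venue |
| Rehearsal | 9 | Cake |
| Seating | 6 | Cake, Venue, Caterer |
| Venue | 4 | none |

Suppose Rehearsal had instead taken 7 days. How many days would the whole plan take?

Actual critical path: Caterer→Seating→Decor = 8+6+7 = 21 ⇒ 21 days.
The longest path through Rehearsal is only 10 days, so Rehearsal has float 11.
That remains the longest chain; total 21 days.

21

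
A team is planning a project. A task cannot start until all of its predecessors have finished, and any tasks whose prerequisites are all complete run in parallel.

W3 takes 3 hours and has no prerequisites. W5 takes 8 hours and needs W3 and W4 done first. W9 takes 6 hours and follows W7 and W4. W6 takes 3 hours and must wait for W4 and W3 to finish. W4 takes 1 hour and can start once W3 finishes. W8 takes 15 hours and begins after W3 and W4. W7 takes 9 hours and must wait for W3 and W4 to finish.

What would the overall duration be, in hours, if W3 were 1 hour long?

17

Actual critical path: W3→W4→W7→W9 = 3+1+9+6 = 19 ⇒ 19 hours.
W3 lies on that path, so at 1 hour the path becomes 17 hours.
No other chain overtakes it, so the finish is 17 hours.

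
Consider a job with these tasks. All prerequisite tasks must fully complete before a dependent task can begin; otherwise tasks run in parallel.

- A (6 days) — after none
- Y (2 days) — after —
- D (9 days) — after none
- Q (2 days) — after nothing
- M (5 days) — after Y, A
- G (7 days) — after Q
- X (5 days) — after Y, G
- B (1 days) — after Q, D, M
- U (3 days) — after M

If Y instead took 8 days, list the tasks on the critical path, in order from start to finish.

Actual critical path: A→M→U = 6+5+3 = 14 ⇒ 14 days.
The longest path through Y is only 10 days, so Y has float 4.
New critical path: Y→M→U = 8+5+3 = 16 ⇒ 16 days.

Y, M, U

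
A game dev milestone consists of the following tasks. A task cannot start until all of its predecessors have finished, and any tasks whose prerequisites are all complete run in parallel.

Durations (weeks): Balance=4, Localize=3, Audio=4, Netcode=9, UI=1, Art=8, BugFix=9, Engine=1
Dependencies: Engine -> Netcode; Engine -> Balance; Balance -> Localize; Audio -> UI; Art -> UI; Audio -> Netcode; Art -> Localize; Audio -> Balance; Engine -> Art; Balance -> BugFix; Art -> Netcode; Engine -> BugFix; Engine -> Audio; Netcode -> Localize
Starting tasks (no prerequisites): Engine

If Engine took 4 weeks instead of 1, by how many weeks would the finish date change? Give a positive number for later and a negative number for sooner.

Baseline: Engine→Art→Netcode→Localize = 1+8+9+3 = 21 → 21 weeks.
Since Engine is critical, the +3 change carries straight to that chain (now 24 weeks).
That remains the longest chain; total 24 weeks.
Change in finish: 24 − 21 = +3 weeks.

3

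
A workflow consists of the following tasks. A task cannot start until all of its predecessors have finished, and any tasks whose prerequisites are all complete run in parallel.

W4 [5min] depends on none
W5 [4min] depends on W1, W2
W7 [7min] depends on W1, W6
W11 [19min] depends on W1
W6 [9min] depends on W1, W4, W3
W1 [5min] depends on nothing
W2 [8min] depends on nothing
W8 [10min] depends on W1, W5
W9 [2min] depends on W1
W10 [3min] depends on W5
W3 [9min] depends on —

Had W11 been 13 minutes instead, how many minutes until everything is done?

As given, the longest chain is W3→W6→W7 = 9+9+7 = 25, so the finish is 25 minutes.
The longest path through W11 is only 24 minutes, so W11 has float 1.
No other chain overtakes it, so the finish is 25 minutes.

25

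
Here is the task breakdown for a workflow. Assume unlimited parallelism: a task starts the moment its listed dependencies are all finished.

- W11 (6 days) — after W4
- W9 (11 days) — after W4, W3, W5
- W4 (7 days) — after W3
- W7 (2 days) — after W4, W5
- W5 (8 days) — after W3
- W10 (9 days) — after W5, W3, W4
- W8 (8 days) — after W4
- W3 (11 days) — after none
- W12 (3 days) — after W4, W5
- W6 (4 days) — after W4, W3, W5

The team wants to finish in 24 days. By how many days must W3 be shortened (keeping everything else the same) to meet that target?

Current finish: 30 days; target: 24.
W3 is on every critical path, so each day cut from W3 cuts the finish by one (this holds down to a finish of 20).
Need 30 − 24 = 6 days off W3 → W3 becomes 5 days, finish becomes 24.

6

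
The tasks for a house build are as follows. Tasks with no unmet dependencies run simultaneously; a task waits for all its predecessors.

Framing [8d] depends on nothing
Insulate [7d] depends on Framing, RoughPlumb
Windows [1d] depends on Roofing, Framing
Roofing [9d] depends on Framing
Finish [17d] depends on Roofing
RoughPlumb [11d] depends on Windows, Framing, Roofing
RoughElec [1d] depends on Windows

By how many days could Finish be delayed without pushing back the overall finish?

2

Critical path: Framing→Roofing→Windows→RoughPlumb→Insulate = 8+9+1+11+7 = 36, so the finish is 36 days.
Longest path through Finish: 34 days (earliest finish 34, latest finish 36).
So Finish can slip 36 − 34 = 2 days.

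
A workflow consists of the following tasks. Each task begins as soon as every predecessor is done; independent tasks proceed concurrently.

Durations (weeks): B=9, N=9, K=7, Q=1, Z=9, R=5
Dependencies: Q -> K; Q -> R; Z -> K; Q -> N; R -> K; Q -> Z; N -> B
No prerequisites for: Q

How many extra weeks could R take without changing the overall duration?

6

Q→N→B = 1+9+9 = 19 sets the makespan at 19 weeks.
The longest chain containing R totals 13 weeks.
Slack of R = 7 − 1 = 6 weeks.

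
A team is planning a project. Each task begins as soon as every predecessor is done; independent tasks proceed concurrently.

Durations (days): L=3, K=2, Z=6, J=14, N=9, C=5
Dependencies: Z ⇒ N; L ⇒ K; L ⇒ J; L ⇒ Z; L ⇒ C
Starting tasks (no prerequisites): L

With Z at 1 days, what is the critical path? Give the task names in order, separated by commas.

L, J

Actual critical path: L→Z→N = 3+6+9 = 18 ⇒ 18 days.
Since Z is critical, the -5 change carries straight to that chain (now 13 days).
The binding chain switches to L→J = 3+14 = 17; finish 17 days.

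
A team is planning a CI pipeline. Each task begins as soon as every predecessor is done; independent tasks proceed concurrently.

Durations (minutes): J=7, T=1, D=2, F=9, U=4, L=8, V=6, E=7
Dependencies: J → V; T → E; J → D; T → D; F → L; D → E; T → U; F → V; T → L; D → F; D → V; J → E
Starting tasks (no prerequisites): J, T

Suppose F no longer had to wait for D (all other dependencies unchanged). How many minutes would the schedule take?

With the dependency in place, J→D→F→L = 7+2+9+8 = 26 sets the finish at 26 minutes.
Without D→F, F's earliest start moves from 9 to 0.
The longest chain is now F→L = 9+8 = 17, so the schedule takes 17 minutes.

17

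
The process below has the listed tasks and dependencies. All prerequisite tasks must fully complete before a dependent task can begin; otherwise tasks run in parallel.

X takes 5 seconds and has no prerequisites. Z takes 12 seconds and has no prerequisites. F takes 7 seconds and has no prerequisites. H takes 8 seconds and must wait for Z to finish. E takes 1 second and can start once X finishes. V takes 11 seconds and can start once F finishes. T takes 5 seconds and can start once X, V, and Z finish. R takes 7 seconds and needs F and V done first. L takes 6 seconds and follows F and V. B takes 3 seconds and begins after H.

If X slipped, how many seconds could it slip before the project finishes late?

15

Critical path: F→V→R = 7+11+7 = 25, so the finish is 25 seconds.
Longest path through X: 10 seconds (earliest finish 5, latest finish 20).
Slack of X = 15 − 0 = 15 seconds.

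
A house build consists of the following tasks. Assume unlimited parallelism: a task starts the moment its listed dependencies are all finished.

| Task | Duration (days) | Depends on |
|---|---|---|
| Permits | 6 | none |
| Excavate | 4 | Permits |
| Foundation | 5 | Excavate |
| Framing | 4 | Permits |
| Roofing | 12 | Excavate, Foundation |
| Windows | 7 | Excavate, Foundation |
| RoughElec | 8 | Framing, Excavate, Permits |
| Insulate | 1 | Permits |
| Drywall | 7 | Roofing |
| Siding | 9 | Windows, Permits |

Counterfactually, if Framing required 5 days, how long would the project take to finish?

As given, the longest chain is Permits→Excavate→Foundation→Roofing→Drywall = 6+4+5+12+7 = 34, so the finish is 34 days.
The longest path through Framing is only 18 days, so Framing has float 16.
The critical path is still Permits→Excavate→Foundation→Roofing→Drywall; finish is now 34 days.

34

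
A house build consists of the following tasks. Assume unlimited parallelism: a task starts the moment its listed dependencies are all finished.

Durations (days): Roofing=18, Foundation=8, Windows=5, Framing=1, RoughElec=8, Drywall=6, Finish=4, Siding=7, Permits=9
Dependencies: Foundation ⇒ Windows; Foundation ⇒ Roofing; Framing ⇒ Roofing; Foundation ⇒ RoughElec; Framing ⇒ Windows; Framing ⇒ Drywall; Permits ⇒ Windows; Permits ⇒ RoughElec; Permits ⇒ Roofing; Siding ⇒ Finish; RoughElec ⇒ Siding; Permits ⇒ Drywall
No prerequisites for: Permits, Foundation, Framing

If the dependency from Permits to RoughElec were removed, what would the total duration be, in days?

Before: longest chain Permits→RoughElec→Siding→Finish = 9+8+7+4 = 28, finish 28.
Without Permits→RoughElec, RoughElec's earliest start moves from 9 to 8.
The longest chain is now Permits→Roofing = 9+18 = 27, so the schedule takes 27 days.

27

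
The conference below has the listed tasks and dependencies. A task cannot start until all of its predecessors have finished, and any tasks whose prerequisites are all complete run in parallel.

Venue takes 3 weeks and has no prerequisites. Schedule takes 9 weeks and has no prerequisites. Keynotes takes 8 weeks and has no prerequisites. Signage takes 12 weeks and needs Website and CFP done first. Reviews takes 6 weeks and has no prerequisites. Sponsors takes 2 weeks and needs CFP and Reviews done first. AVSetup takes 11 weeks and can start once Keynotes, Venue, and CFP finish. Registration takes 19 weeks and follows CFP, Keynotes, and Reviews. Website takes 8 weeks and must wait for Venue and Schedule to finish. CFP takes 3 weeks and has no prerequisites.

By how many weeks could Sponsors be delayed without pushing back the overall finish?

Schedule→Website→Signage = 9+8+12 = 29 sets the makespan at 29 weeks.
The longest chain containing Sponsors totals 8 weeks.
Float = 29 − 8 = 21.

21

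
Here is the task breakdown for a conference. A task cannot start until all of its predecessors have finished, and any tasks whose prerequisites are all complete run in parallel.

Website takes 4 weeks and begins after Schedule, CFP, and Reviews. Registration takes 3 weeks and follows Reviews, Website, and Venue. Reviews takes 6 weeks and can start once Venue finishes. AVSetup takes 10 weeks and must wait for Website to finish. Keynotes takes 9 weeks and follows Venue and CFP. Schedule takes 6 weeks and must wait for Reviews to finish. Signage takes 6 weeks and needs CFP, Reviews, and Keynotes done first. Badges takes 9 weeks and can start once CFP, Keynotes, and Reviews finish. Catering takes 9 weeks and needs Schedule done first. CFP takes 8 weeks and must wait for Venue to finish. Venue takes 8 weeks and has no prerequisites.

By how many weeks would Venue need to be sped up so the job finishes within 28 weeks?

6

Current finish: 34 weeks; target: 28.
Venue is on every critical path, so each week cut from Venue cuts the finish by one (this holds down to a finish of 27).
Need 34 − 28 = 6 weeks off Venue → Venue becomes 2 weeks, finish becomes 28.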